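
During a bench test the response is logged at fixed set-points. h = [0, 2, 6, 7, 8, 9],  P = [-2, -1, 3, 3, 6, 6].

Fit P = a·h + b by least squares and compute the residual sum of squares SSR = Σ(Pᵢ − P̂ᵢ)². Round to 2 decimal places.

SSR = 2.54

The normal system XᵀX·[a, b]ᵀ = XᵀP is [[234, 32]; [32, 6]]·[a, b]ᵀ = [139, 15]ᵀ.
Determinant 234·6 − 32² = 380.
a = (139·6 − 32·15)/380 = 177/190; b = (234·15 − 32·139)/380 = -469/190.
Residuals: 89/190, -15/38, -23/190, -20/19, 193/190, 8/95; SSR = 241/95.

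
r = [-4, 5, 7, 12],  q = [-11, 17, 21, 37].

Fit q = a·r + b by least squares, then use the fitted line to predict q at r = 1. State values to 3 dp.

Compute the Gram sums: Σr·r = 234, Σr = 20, Σ1 = 4.
Moment sums: Σr·q = 720, Σq = 64.
AᵀA·[a, b]ᵀ = Aᵀq becomes [[234, 20]; [20, 4]]·[a, b]ᵀ = [720, 64]ᵀ.
Determinant 234·4 − 20² = 536.
a = (720·4 − 20·64)/536 = 200/67; b = (234·64 − 20·720)/536 = 72/67.
At r = 1: q̂ = (200/67)·(1) + (72/67)·(1) = 272/67.

q̂ = 4.060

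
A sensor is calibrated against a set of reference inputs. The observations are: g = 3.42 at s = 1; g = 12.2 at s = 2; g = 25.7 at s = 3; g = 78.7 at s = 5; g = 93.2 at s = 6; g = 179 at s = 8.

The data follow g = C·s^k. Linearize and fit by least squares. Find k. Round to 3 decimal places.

k = 1.904

Taking logs, ln g = k·ln s + ln C, so regress ln g on ln s.
XᵀX = [[11.8122, 7.2724]; [7.2724, 6]], rhs = [31.2388, 21.0653]ᵀ  (here Σln s = 7.2724, Σ(ln s)² = 11.8122, Σln g = 21.0653, Σln s·ln g = 31.2388).
Δ = 11.8122·6 − (7.2724)² = 17.9853; k = (31.2388·6 − 7.2724·21.0653)/17.9853 = 1.90362, ln C = (11.8122·21.0653 − 7.2724·31.2388)/17.9853 = 1.20358.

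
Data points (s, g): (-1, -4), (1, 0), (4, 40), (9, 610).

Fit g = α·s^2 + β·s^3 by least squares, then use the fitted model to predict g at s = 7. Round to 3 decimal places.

Sums needed: Σs^2·s^2 = 6819, Σs^2·s^3 = 60073, Σs^3·s^3 = 535539.
And Σs^2·g = 50046, Σs^3·g = 447254.
XᵀX·[α, β]ᵀ = Xᵀg becomes [[6819, 60073]; [60073, 535539]]·[α, β]ᵀ = [50046, 447254]ᵀ.
Δ = 6819·535539 − 60073² = 43075112.
α = (50046·535539 − 60073·447254)/43075112 = -16576187/10768778; β = (6819·447254 − 60073·50046)/43075112 = 10852917/10768778.
At s = 7: ĝ = (-16576187/10768778)·(49) + (10852917/10768778)·(343) = 1455158684/5384389.

ĝ = 270.255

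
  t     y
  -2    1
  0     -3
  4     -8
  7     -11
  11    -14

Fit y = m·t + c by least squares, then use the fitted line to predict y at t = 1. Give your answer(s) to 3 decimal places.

AᵀA·[m, c]ᵀ = Aᵀy reads: 190·m + 20·c = -265;  20·m + 5·c = -35.
Δ = 190·5 − 20² = 550.
m = ((-265)·5 − 20·(-35))/550 = -25/22; c = (190·(-35) − 20·(-265))/550 = -27/11.
At t = 1: ŷ = (-25/22)·(1) + (-27/11)·(1) = -79/22.

ŷ = -3.591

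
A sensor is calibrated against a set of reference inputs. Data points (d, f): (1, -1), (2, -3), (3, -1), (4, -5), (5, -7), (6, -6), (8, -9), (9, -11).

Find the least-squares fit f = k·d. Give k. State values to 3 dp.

From the data, Σd·d = 236.
Right-hand side: Σd·f = -272.
AᵀA·[k]ᵀ = Aᵀf becomes [[236]]·[k]ᵀ = [-272]ᵀ.
k = (-272)/236 = -1.15254.

k = -1.153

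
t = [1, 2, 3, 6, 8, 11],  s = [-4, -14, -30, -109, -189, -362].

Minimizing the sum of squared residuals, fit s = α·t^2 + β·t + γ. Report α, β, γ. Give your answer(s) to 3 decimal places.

α = -3.001, β = 0.418, γ = -2.625

From the data, Σt^2·t^2 = 20131, Σt^2·t = 2095, Σt^2 = 235, Σt·t = 235, Σt = 31, Σ1 = 6.
Moment sums: Σt^2·s = -60152, Σt·s = -6270, Σs = -708.
Normal equations: [[20131, 2095, 235]; [2095, 235, 31]; [235, 31, 6]]·[α, β, γ]ᵀ = [-60152, -6270, -708]ᵀ.
Row-reducing yields α = -376529/125472, β = 52469/125472, γ = -13725/5228.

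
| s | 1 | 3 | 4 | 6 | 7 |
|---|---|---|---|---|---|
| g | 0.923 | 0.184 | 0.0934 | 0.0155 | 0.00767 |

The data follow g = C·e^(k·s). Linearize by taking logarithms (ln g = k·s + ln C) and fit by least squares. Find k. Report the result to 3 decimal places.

Let Y = ln g. Fitting Y = k·s + ln C by least squares:
Σs = 21.0000, Σ(s)² = 111.0000, Σln g = -13.1812, Σs·ln g = -73.7366.
Normal system: [[111.0000, 21.0000]; [21.0000, 5]]·[k, ln C]ᵀ = [-73.7366, -13.1812]ᵀ.
Δ = 111.0000·5 − (21.0000)² = 114.0000; k = (-73.7366·5 − 21.0000·-13.1812)/114.0000 = -0.80595, ln C = (111.0000·-13.1812 − 21.0000·-73.7366)/114.0000 = 0.74877.

k = -0.806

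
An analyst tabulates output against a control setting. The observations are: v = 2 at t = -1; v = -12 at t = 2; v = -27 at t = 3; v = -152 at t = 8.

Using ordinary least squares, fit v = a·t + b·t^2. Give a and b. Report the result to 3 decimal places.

Normal-equation sums: Σt·t = 78, Σt·t^2 = 546, Σt^2·t^2 = 4194.
Right-hand side: Σt·v = -1323, Σt^2·v = -10017.
Δ = 78·4194 − 546² = 29016.
a = ((-1323)·4194 − 546·(-10017))/29016 = -2205/806; b = (78·(-10017) − 546·(-1323))/29016 = -63/31.

a = -2.736, b = -2.032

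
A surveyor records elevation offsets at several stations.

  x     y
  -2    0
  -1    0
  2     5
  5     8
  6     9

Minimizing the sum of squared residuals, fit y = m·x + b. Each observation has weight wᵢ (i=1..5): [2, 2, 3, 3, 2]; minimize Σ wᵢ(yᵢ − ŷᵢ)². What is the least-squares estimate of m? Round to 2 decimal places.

Sums needed: Σwᵢ·x·x = 169, Σwᵢ·x = 27, Σwᵢ·1 = 12.
Moment sums: Σwᵢ·x·y = 258, Σwᵢ·y = 57.
So AᵀWA·[m, b]ᵀ = AᵀWy: [[169, 27]; [27, 12]]·[m, b]ᵀ = [258, 57]ᵀ.
det = 169·12 − 27² = 1299.
m = (258·12 − 27·57)/1299 = 519/433; b = (169·57 − 27·258)/1299 = 889/433.

m = 1.20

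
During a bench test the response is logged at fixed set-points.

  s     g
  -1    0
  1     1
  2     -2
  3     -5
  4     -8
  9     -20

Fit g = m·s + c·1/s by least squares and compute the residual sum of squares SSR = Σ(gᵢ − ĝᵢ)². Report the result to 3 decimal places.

The normal system MᵀM·[m, c]ᵀ = Mᵀg is [[112, 6]; [6, 3157/1296]]·[m, c]ᵀ = [-230, -53/9]ᵀ.
det = 112·(3157/1296) − 6² = 19183/81.
m = ((-230)·(3157/1296) − 6·(-53/9))/(19183/81) = -340159/153464; c = (112·(-53/9) − 6·(-230))/(19183/81) = 58356/19183.
Residuals: 126689/153464, 26775/153464, 69983/76732, 97541/153464, 4053/38366, -59721/153464; SSR = 161931/76732.

SSR = 2.110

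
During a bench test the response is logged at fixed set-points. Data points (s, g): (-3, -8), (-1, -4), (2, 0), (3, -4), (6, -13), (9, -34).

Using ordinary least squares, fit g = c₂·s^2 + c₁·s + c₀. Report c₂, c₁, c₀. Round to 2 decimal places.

Compute the Gram sums: Σs^2·s^2 = 8036, Σs^2·s = 952, Σs^2 = 140, Σs·s = 140, Σs = 16, Σ1 = 6.
Right-hand side: Σs^2·g = -3334, Σs·g = -368, Σg = -63.
XᵀX·[c₂, c₁, c₀]ᵀ = Xᵀg becomes [[8036, 952, 140]; [952, 140, 16]; [140, 16, 6]]·[c₂, c₁, c₀]ᵀ = [-3334, -368, -63]ᵀ.
Inverting the 3×3 Gram matrix, [c₂, c₁, c₀]ᵀ = [-4106/8085, 1114/1155, -941/770]ᵀ.

c₂ = -0.51, c₁ = 0.96, c₀ = -1.22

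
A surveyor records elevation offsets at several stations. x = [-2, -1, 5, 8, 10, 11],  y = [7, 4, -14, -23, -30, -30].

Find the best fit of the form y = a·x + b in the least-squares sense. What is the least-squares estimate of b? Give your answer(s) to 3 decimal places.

Entries of AᵀA: Σx·x = 315, Σx = 31, Σ1 = 6.
Right-hand side: Σx·y = -902, Σy = -86.
So AᵀA·[a, b]ᵀ = Aᵀy: [[315, 31]; [31, 6]]·[a, b]ᵀ = [-902, -86]ᵀ.
Determinant 315·6 − 31² = 929.
a = ((-902)·6 − 31·(-86))/929 = -2746/929; b = (315·(-86) − 31·(-902))/929 = 872/929.

b = 0.939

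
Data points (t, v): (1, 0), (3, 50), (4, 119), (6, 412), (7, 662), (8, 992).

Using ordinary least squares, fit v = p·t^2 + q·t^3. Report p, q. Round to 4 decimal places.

Normal-equation sums: Σt^2·t^2 = 8131, Σt^2·t^3 = 58619, Σt^3·t^3 = 431275.
Right-hand side: Σt^2·v = 113112, Σt^3·v = 832928.
Normal equations: [[8131, 58619]; [58619, 431275]]·[p, q]ᵀ = [113112, 832928]ᵀ.
Determinant 8131·431275 − 58619² = 70509864.
p = (113112·431275 − 58619·832928)/70509864 = -145367/238209; q = (8131·832928 − 58619·113112)/70509864 = 479815/238209.

p = -0.6102, q = 2.0143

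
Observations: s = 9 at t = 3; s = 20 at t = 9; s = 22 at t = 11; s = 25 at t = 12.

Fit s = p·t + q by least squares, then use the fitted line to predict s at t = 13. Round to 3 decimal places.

ŝ = 26.323

Compute the Gram sums: Σt·t = 355, Σt = 35, Σ1 = 4.
For Xᵀs: Σt·s = 749, Σs = 76.
Normal equations: [[355, 35]; [35, 4]]·[p, q]ᵀ = [749, 76]ᵀ.
Eliminating q: 4·(row 1) − 35·(row 2) gives 195·p = 4·749 − 35·76 = 336, so p = 112/65.
Then q = (76 − 35·(112/65))/4 = 51/13.
At t = 13: ŝ = (112/65)·(13) + (51/13)·(1) = 1711/65.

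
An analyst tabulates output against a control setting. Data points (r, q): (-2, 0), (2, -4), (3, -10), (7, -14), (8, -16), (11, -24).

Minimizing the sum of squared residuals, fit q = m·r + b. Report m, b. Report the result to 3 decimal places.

m = -1.798, b = -2.641

Compute the Gram sums: Σr·r = 251, Σr = 29, Σ1 = 6.
Moment sums: Σr·q = -528, Σq = -68.
Normal equations: [[251, 29]; [29, 6]]·[m, b]ᵀ = [-528, -68]ᵀ.
Determinant 251·6 − 29² = 665.
m = ((-528)·6 − 29·(-68))/665 = -1196/665; b = (251·(-68) − 29·(-528))/665 = -1756/665.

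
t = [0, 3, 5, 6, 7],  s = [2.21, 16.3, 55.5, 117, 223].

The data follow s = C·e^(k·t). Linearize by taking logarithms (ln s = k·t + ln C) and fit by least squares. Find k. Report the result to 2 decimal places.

Taking logs, ln s = k·t + ln C, so regress ln s on t.
Sums: Σt = 21.0000, Σ(t)² = 119.0000, Σln s = 17.7699, Σt·ln s = 94.8787.
Normal system: [[119.0000, 21.0000]; [21.0000, 5]]·[k, ln C]ᵀ = [94.8787, 17.7699]ᵀ.
Slope k = (n·Σt·ln s − Σt·Σln s)/(n·Σ(t)² − (Σt)²) = (5·94.8787 − 21.0000·17.7699)/154.0000 = 0.65731; ln C = (Σln s − k·Σt)/n = 0.79328.

k = 0.66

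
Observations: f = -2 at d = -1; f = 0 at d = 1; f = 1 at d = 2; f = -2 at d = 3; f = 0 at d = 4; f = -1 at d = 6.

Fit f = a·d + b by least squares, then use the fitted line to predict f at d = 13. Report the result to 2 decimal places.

f̂ = 0.05

Setting ∂/∂a … = 0 gives: 67·a + 15·b = -8;  15·a + 6·b = -4.
Determinant 67·6 − 15² = 177.
a = ((-8)·6 − 15·(-4))/177 = 4/59; b = (67·(-4) − 15·(-8))/177 = -148/177.
At d = 13: f̂ = (4/59)·(13) + (-148/177)·(1) = 8/177.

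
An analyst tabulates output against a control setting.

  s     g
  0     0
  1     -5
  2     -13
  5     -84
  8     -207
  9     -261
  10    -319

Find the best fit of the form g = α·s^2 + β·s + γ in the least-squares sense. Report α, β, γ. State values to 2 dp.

α = -3.05, β = -1.51, γ = 0.37

XᵀX·[α, β, γ]ᵀ = Xᵀg reads: 21299·α + 2375·β + 275·γ = -68446;  2375·α + 275·β + 35·γ = -7646;  275·α + 35·β + 7·γ = -889.
Row-reducing yields α = -10577/3468, β = -131017/86700, γ = 1077/2890.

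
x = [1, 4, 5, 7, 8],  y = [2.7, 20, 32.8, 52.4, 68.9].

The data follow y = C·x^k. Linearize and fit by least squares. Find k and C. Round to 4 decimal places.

Taking logs, ln y = k·ln x + ln C, so regress ln y on ln x.
Σln x = 7.0211, Σ(ln x)² = 12.6227, Σln y = 15.6710, Σln x·ln y = 26.2758.
Equations: 12.6227·k + 7.0211·ln C = 26.2758;  7.0211·k + 5·ln C = 15.6710.
Δ = 12.6227·5 − (7.0211)² = 13.8181; k = (26.2758·5 − 7.0211·15.6710)/13.8181 = 1.54521, ln C = (12.6227·15.6710 − 7.0211·26.2758)/13.8181 = 0.96438, so C = exp(0.96438) = 2.62316.

k = 1.5452, C = 2.6232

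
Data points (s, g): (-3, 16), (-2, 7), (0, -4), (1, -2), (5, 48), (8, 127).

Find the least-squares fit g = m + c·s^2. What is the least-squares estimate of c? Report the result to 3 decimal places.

With design matrix M, MᵀM = [[6, 103]; [103, 4819]] and Mᵀg = [192, 9498]ᵀ.
Δ = 6·4819 − 103² = 18305.
m = (192·4819 − 103·9498)/18305 = -7578/2615; c = (6·9498 − 103·192)/18305 = 5316/2615.

c = 2.033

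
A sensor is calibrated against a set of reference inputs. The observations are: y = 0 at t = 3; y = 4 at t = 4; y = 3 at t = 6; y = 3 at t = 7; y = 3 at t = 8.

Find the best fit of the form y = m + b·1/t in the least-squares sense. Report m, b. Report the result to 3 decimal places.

m = 4.910, b = -11.347

Sums needed: Σ1 = 5, Σ1/t = 57/56, Σ1/t·1/t = 6701/28224.
Right-hand side: Σy = 13, Σ1/t·y = 129/56.
Normal equations: [[5, 57/56]; [57/56, 6701/28224]]·[m, b]ᵀ = [13, 129/56]ᵀ.
Eliminating b: (6701/28224)·(row 1) − (57/56)·(row 2) gives (533/3528)·m = (6701/28224)·13 − (57/56)·(129/56) = 2617/3528, so m = 2617/533.
Then b = ((129/56) − (57/56)·(2617/533))/(6701/28224) = -6048/533.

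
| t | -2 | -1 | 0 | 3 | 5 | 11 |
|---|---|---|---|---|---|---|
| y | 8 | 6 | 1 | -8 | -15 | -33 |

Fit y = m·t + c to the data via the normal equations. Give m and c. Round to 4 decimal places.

m = -3.1932, c = 1.6818

Entries of AᵀA: Σt·t = 160, Σt = 16, Σ1 = 6.
For Aᵀy: Σt·y = -484, Σy = -41.
Eliminating c: 6·(row 1) − 16·(row 2) gives 704·m = 6·(-484) − 16·(-41) = -2248, so m = -281/88.
Then c = ((-41) − 16·(-281/88))/6 = 37/22.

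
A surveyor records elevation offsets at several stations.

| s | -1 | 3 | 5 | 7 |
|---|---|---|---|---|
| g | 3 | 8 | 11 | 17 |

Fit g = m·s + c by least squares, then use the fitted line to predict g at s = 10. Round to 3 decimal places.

The normal system MᵀM·[m, c]ᵀ = Mᵀg is [[84, 14]; [14, 4]]·[m, c]ᵀ = [195, 39]ᵀ.
Δ = 84·4 − 14² = 140.
m = (195·4 − 14·39)/140 = 117/70; c = (84·39 − 14·195)/140 = 39/10.
At s = 10: ĝ = (117/70)·(10) + (39/10)·(1) = 1443/70.

ĝ = 20.614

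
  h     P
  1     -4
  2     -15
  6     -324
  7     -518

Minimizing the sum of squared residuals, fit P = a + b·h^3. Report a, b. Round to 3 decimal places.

Forming AᵀA = [[4, 568]; [568, 164370]] and AᵀP = [-861, -247782]ᵀ gives AᵀA·[a, b]ᵀ = AᵀP.
Δ = 4·164370 − 568² = 334856.
a = ((-861)·164370 − 568·(-247782))/334856 = -391197/167428; b = (4·(-247782) − 568·(-861))/334856 = -62760/41857.

a = -2.337, b = -1.499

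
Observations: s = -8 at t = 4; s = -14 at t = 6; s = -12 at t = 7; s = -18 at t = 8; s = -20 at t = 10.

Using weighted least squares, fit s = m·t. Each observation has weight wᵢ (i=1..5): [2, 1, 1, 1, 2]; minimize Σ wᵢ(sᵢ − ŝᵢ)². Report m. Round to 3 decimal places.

m = -2.037

Entries of XᵀWX: Σwᵢ·t·t = 381.
For XᵀWs: Σwᵢ·t·s = -776.
m = (-776)/381 = -2.03675.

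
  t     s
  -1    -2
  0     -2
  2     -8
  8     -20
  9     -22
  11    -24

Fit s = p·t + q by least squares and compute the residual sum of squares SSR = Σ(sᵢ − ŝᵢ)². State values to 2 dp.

Entries of XᵀX: Σt·t = 271, Σt = 29, Σ1 = 6.
Moment sums: Σt·s = -636, Σs = -78.
Eliminating q: 6·(row 1) − 29·(row 2) gives 785·p = 6·(-636) − 29·(-78) = -1554, so p = -1554/785.
Then q = ((-78) − 29·(-1554/785))/6 = -2694/785.
Residuals: -86/157, 1124/785, -478/785, -574/785, -118/157, 948/785; SSR = 4144/785.

SSR = 5.28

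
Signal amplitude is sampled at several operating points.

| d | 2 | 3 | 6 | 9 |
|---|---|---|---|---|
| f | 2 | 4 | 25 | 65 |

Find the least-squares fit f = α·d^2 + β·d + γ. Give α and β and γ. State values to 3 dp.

With design matrix A, AᵀA = [[7954, 980, 130]; [980, 130, 20]; [130, 20, 4]] and Aᵀf = [6209, 751, 96]ᵀ.
Row-reducing yields α = 12/11, β = -89/30, γ = 223/66.

α = 1.091, β = -2.967, γ = 3.379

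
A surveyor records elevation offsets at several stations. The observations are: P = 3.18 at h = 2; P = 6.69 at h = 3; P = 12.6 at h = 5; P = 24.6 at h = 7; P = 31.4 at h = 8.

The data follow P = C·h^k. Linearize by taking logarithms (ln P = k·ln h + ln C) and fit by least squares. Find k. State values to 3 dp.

Taking logs, ln P = k·ln h + ln C, so regress ln P on ln h.
Σln h = 7.4265, Σ(ln h)² = 12.3883, Σln P = 12.2407, Σln h·ln P = 20.3674.
Equations: 12.3883·k + 7.4265·ln C = 20.3674;  7.4265·k + 5·ln C = 12.2407.
Δ = 12.3883·5 − (7.4265)² = 6.7880; k = (20.3674·5 − 7.4265·12.2407)/6.7880 = 1.61029, ln C = (12.3883·12.2407 − 7.4265·20.3674)/6.7880 = 0.05637.

k = 1.610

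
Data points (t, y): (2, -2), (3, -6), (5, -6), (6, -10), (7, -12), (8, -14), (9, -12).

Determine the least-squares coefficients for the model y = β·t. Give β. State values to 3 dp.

β = -1.552

The normal equations are: 268·β = -416.
Hence β = -416 / 268 ≈ -1.55224.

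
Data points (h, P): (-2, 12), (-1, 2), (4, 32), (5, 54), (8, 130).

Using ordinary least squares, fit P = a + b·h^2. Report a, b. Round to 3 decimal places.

Sums needed: Σ1 = 5, Σh^2 = 110, Σh^2·h^2 = 4994.
For MᵀP: ΣP = 230, Σh^2·P = 10232.
Eliminating b: 4994·(row 1) − 110·(row 2) gives 12870·a = 4994·230 − 110·10232 = 23100, so a = 70/39.
Then b = (10232 − 110·(70/39))/4994 = 862/429.

a = 1.795, b = 2.009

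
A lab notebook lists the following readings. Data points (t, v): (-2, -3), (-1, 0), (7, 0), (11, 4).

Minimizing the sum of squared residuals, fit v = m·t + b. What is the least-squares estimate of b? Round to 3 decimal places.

b = -1.211

Compute the Gram sums: Σt·t = 175, Σt = 15, Σ1 = 4.
Moment sums: Σt·v = 50, Σv = 1.
Eliminating b: 4·(row 1) − 15·(row 2) gives 475·m = 4·50 − 15·1 = 185, so m = 37/95.
Then b = (1 − 15·(37/95))/4 = -23/19.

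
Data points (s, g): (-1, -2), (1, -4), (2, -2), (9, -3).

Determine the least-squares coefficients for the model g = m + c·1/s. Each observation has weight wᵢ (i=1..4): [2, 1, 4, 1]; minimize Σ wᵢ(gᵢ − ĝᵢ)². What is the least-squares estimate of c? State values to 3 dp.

c = -0.439

Normal-equation sums: Σwᵢ·1 = 8, Σwᵢ·1/s = 10/9, Σwᵢ·1/s·1/s = 325/81.
Right-hand side: Σwᵢ·g = -19, Σwᵢ·1/s·g = -13/3.
So AᵀWA·[m, c]ᵀ = AᵀWg: [[8, 10/9]; [10/9, 325/81]]·[m, c]ᵀ = [-19, -13/3]ᵀ.
Eliminating c: (325/81)·(row 1) − (10/9)·(row 2) gives (2500/81)·m = (325/81)·(-19) − (10/9)·(-13/3) = -5785/81, so m = -1157/500.
Then c = ((-13/3) − (10/9)·(-1157/500))/(325/81) = -549/1250.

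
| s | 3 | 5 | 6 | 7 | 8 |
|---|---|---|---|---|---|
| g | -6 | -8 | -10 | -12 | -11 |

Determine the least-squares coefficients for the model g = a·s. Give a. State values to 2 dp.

a = -1.58

The normal equations are: 183·a = -290.
a = (-290)/183 = -1.5847.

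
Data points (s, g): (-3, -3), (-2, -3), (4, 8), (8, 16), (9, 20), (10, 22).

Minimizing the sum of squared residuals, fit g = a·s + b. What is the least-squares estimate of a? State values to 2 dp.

a = 1.95

Entries of XᵀX: Σs·s = 274, Σs = 26, Σ1 = 6.
Moment sums: Σs·g = 575, Σg = 60.
Normal equations: [[274, 26]; [26, 6]]·[a, b]ᵀ = [575, 60]ᵀ.
det = 274·6 − 26² = 968.
a = (575·6 − 26·60)/968 = 945/484; b = (274·60 − 26·575)/968 = 745/484.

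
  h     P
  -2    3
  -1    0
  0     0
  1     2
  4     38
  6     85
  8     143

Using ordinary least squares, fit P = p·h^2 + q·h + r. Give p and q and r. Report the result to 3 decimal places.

p = 2.023, q = 1.881, r = -0.842

XᵀX·[p, q, r]ᵀ = XᵀP reads: 5666·p + 784·q + 122·r = 12834;  784·p + 122·q + 16·r = 1802;  122·p + 16·q + 7·r = 271.
Inverting the 3×3 Gram matrix, [p, q, r]ᵀ = [12860/6357, 11957/6357, -1785/2119]ᵀ.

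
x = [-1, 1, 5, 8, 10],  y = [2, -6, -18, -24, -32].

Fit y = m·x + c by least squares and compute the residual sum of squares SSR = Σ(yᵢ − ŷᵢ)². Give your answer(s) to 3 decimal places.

SSR = 6.573

Sums needed: Σx·x = 191, Σx = 23, Σ1 = 5.
Right-hand side: Σx·y = -610, Σy = -78.
Eliminating c: 5·(row 1) − 23·(row 2) gives 426·m = 5·(-610) − 23·(-78) = -1256, so m = -628/213.
Then c = ((-78) − 23·(-628/213))/5 = -434/213.
Residuals: 232/213, -72/71, -260/213, 346/213, -34/71; SSR = 1400/213.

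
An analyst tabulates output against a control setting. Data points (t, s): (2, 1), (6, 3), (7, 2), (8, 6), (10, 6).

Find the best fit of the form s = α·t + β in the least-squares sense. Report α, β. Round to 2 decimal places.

α = 0.66, β = -0.75

Compute the Gram sums: Σt·t = 253, Σt = 33, Σ1 = 5.
For Mᵀs: Σt·s = 142, Σs = 18.
MᵀM·[α, β]ᵀ = Mᵀs becomes [[253, 33]; [33, 5]]·[α, β]ᵀ = [142, 18]ᵀ.
Δ = 253·5 − 33² = 176.
α = (142·5 − 33·18)/176 = 29/44; β = (253·18 − 33·142)/176 = -3/4.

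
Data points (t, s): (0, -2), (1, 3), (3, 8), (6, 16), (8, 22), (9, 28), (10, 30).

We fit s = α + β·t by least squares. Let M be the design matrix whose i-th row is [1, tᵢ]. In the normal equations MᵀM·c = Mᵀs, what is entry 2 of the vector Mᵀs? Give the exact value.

Entry 2 ↔ basis t, so (Mᵀs)_{2} = Σᵢ (t)·sᵢ = (0)·(-2) + (1)·(3) + (3)·(8) + (6)·(16) + (8)·(22) + (9)·(28) + (10)·(30) = 851.

851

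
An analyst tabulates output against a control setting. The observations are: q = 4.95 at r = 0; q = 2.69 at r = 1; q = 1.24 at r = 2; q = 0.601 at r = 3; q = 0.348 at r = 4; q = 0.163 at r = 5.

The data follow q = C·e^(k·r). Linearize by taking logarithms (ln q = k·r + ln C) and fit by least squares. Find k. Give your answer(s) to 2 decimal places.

k = -0.68

Linearized form: ln q = k·r + ln C. From the 6 transformed points,
Σr = 15.0000, Σ(r)² = 55.0000, Σln q = -0.5747, Σr·ln q = -13.4000.
Equations: 55.0000·k + 15.0000·ln C = -13.4000;  15.0000·k + 6·ln C = -0.5747.
Slope k = (n·Σr·ln q − Σr·Σln q)/(n·Σ(r)² − (Σr)²) = (6·-13.4000 − 15.0000·-0.5747)/105.0000 = -0.68361; ln C = (Σln q − k·Σr)/n = 1.61326.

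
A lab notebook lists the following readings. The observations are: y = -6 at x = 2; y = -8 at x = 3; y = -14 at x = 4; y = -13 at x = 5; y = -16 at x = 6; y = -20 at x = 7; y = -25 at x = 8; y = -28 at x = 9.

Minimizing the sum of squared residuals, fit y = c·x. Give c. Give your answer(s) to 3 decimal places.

Sums needed: Σx·x = 284.
And Σx·y = -845.
So MᵀM·[c]ᵀ = Mᵀy: [[284]]·[c]ᵀ = [-845]ᵀ.
Hence c = -845 / 284 ≈ -2.97535.

c = -2.975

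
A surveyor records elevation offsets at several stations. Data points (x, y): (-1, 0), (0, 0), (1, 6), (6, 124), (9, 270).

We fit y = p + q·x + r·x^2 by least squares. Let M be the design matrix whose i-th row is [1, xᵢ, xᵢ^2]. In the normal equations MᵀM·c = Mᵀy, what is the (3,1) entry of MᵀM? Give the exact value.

Row 3 ↔ basis x^2, column 1 ↔ basis 1, so (MᵀM)_{3,1} = Σᵢ x^2 = (1)·(1) + (0)·(1) + (1)·(1) + (36)·(1) + (81)·(1) = 119.

119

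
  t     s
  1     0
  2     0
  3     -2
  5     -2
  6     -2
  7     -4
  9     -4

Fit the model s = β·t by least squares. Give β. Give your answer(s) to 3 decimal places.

β = -0.449

Entries of AᵀA: Σt·t = 205.
Moment sums: Σt·s = -92.
Normal equations: [[205]]·[β]ᵀ = [-92]ᵀ.
Hence β = -92 / 205 ≈ -0.44878.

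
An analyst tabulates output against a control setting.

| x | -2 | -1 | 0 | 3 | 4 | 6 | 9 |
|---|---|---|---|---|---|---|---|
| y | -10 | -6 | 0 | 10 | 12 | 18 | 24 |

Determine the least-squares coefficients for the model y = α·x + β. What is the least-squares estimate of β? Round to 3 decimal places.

Normal-equation sums: Σx·x = 147, Σx = 19, Σ1 = 7.
Moment sums: Σx·y = 428, Σy = 48.
So AᵀA·[α, β]ᵀ = Aᵀy: [[147, 19]; [19, 7]]·[α, β]ᵀ = [428, 48]ᵀ.
Δ = 147·7 − 19² = 668.
α = (428·7 − 19·48)/668 = 521/167; β = (147·48 − 19·428)/668 = -269/167.

β = -1.611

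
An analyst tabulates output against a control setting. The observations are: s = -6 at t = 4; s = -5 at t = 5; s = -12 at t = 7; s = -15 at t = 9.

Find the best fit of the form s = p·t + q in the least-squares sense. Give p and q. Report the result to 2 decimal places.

p = -2.07, q = 3.42

Normal-equation sums: Σt·t = 171, Σt = 25, Σ1 = 4.
Moment sums: Σt·s = -268, Σs = -38.
XᵀX·[p, q]ᵀ = Xᵀs becomes [[171, 25]; [25, 4]]·[p, q]ᵀ = [-268, -38]ᵀ.
Eliminating q: 4·(row 1) − 25·(row 2) gives 59·p = 4·(-268) − 25·(-38) = -122, so p = -122/59.
Then q = ((-38) − 25·(-122/59))/4 = 202/59.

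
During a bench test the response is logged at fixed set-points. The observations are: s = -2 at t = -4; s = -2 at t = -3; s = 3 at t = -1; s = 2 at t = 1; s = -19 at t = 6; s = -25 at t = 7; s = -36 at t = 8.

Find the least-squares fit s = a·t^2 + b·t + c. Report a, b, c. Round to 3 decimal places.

Entries of MᵀM: Σt^2·t^2 = 8132, Σt^2·t = 980, Σt^2 = 176, Σt·t = 176, Σt = 14, Σ1 = 7.
Right-hand side: Σt^2·s = -4258, Σt·s = -564, Σs = -79.
MᵀM·[a, b, c]ᵀ = Mᵀs becomes [[8132, 980, 176]; [980, 176, 14]; [176, 14, 7]]·[a, b, c]ᵀ = [-4258, -564, -79]ᵀ.
Solving the 3×3 system (Gaussian elimination) gives a = -35545/67476, b = -34277/67476, c = 33457/11246.

a = -0.527, b = -0.508, c = 2.975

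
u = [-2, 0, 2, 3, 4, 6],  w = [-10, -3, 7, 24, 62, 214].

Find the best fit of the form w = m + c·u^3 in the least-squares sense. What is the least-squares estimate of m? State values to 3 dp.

m = -2.213

From the data, Σ1 = 6, Σu^3 = 307, Σu^3·u^3 = 51609.
And Σw = 294, Σu^3·w = 50976.
Eliminating c: 51609·(row 1) − 307·(row 2) gives 215405·m = 51609·294 − 307·50976 = -476586, so m = -476586/215405.
Then c = (50976 − 307·(-476586/215405))/51609 = 215598/215405.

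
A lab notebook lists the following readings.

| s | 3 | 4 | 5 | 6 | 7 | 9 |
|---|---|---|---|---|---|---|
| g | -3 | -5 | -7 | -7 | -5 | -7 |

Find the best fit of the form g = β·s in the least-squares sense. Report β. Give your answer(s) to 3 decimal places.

Sums needed: Σs·s = 216.
Moment sums: Σs·g = -204.
So AᵀA·[β]ᵀ = Aᵀg: [[216]]·[β]ᵀ = [-204]ᵀ.
β = (-204)/216 = -0.944444.

β = -0.944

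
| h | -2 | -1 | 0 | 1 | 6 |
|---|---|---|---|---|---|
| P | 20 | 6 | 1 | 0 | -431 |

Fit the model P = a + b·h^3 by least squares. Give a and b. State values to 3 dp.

a = 2.747, b = -2.008

Compute the Gram sums: Σ1 = 5, Σh^3 = 208, Σh^3·h^3 = 46722.
And ΣP = -404, Σh^3·P = -93262.
Normal equations: [[5, 208]; [208, 46722]]·[a, b]ᵀ = [-404, -93262]ᵀ.
det = 5·46722 − 208² = 190346.
a = ((-404)·46722 − 208·(-93262))/190346 = 20108/7321; b = (5·(-93262) − 208·(-404))/190346 = -14703/7321.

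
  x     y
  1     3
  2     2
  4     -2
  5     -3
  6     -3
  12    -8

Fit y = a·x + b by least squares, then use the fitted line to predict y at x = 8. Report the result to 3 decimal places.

Normal-equation sums: Σx·x = 226, Σx = 30, Σ1 = 6.
And Σx·y = -130, Σy = -11.
So MᵀM·[a, b]ᵀ = Mᵀy: [[226, 30]; [30, 6]]·[a, b]ᵀ = [-130, -11]ᵀ.
Eliminating b: 6·(row 1) − 30·(row 2) gives 456·a = 6·(-130) − 30·(-11) = -450, so a = -75/76.
Then b = ((-11) − 30·(-75/76))/6 = 707/228.
At x = 8: ŷ = (-75/76)·(8) + (707/228)·(1) = -1093/228.

ŷ = -4.794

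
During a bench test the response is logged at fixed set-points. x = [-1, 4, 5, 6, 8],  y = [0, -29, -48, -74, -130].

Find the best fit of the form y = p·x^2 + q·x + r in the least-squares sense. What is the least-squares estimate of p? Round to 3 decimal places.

p = -2.133

From the data, Σx^2·x^2 = 6274, Σx^2·x = 916, Σx^2 = 142, Σx·x = 142, Σx = 22, Σ1 = 5.
Moment sums: Σx^2·y = -12648, Σx·y = -1840, Σy = -281.
Normal equations: [[6274, 916, 142]; [916, 142, 22]; [142, 22, 5]]·[p, q, r]ᵀ = [-12648, -1840, -281]ᵀ.
Inverting the 3×3 Gram matrix, [p, q, r]ᵀ = [-44009/20631, 617/1587, 18367/6877]ᵀ.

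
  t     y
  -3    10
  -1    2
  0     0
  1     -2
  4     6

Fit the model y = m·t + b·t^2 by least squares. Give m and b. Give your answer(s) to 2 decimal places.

Entries of MᵀM: Σt·t = 27, Σt·t^2 = 37, Σt^2·t^2 = 339.
Right-hand side: Σt·y = -10, Σt^2·y = 186.
MᵀM·[m, b]ᵀ = Mᵀy becomes [[27, 37]; [37, 339]]·[m, b]ᵀ = [-10, 186]ᵀ.
Eliminating b: 339·(row 1) − 37·(row 2) gives 7784·m = 339·(-10) − 37·186 = -10272, so m = -1284/973.
Then b = (186 − 37·(-1284/973))/339 = 674/973.

m = -1.32, b = 0.69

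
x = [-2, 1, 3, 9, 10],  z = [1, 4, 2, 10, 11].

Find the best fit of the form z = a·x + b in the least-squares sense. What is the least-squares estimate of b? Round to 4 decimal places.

Forming AᵀA = [[195, 21]; [21, 5]] and Aᵀz = [208, 28]ᵀ gives AᵀA·[a, b]ᵀ = Aᵀz.
Determinant 195·5 − 21² = 534.
a = (208·5 − 21·28)/534 = 226/267; b = (195·28 − 21·208)/534 = 182/89.

b = 2.0449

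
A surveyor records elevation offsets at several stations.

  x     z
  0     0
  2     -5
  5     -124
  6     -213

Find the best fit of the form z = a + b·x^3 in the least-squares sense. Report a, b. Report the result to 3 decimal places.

AᵀA·[a, b]ᵀ = Aᵀz reads: 4·a + 349·b = -342;  349·a + 62345·b = -61548.
(Σ1 = 4, Σx^3 = 349, Σx^3·x^3 = 62345, Σz = -342, Σx^3·z = -61548.)
Determinant 4·62345 − 349² = 127579.
a = ((-342)·62345 − 349·(-61548))/127579 = 158262/127579; b = (4·(-61548) − 349·(-342))/127579 = -126834/127579.

a = 1.241, b = -0.994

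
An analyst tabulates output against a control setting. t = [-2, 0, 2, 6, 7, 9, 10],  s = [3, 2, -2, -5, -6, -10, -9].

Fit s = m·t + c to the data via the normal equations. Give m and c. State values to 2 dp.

Forming XᵀX = [[274, 32]; [32, 7]] and Xᵀs = [-262, -27]ᵀ gives XᵀX·[m, c]ᵀ = Xᵀs.
Determinant 274·7 − 32² = 894.
m = ((-262)·7 − 32·(-27))/894 = -485/447; c = (274·(-27) − 32·(-262))/894 = 493/447.

m = -1.09, c = 1.10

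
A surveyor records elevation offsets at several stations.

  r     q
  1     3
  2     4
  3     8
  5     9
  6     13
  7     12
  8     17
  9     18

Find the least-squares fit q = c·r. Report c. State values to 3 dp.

c = 2.007

The normal system MᵀM·[c]ᵀ = Mᵀq is [[269]]·[c]ᵀ = [540]ᵀ.
c = 540/269 = 2.00743.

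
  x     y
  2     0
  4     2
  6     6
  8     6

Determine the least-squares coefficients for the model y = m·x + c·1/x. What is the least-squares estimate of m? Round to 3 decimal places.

m = 0.889

Sums needed: Σx·x = 120, Σx·1/x = 4, Σ1/x·1/x = 205/576.
For Aᵀy: Σx·y = 92, Σ1/x·y = 9/4.
Eliminating c: (205/576)·(row 1) − 4·(row 2) gives (641/24)·m = (205/576)·92 − 4·(9/4) = 3419/144, so m = 3419/3846.
Then c = ((9/4) − 4·(3419/3846))/(205/576) = -2352/641.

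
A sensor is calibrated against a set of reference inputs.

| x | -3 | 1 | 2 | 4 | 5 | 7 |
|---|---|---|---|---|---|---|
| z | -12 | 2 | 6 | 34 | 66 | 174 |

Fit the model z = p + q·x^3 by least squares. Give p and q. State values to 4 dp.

Setting ∂/∂p … = 0 gives: 6·p + 514·q = 270;  514·p + 138164·q = 70482.
Eliminating q: 138164·(row 1) − 514·(row 2) gives 564788·p = 138164·270 − 514·70482 = 1076532, so p = 269133/141197.
Then q = (70482 − 514·(269133/141197))/138164 = 71028/141197.

p = 1.9061, q = 0.5030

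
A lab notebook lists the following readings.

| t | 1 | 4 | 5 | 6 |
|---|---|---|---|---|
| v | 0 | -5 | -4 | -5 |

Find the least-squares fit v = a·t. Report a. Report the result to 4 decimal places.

Compute the Gram sums: Σt·t = 78.
For Xᵀv: Σt·v = -70.
Normal equations: [[78]]·[a]ᵀ = [-70]ᵀ.
Hence a = -70 / 78 ≈ -0.897436.

a = -0.8974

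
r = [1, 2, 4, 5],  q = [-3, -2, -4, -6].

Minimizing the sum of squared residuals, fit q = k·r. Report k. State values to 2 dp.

k = -1.15

The normal system AᵀA·[k]ᵀ = Aᵀq is [[46]]·[k]ᵀ = [-53]ᵀ.
Hence k = -53 / 46 ≈ -1.15217.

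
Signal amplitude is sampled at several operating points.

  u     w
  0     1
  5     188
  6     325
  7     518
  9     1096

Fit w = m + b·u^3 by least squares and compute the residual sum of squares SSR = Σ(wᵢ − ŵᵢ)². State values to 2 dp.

With design matrix A, AᵀA = [[5, 1413]; [1413, 711371]] and Aᵀw = [2128, 1070358]ᵀ.
Δ = 5·711371 − 1413² = 1560286.
m = (2128·711371 − 1413·1070358)/1560286 = 690817/780143; b = (5·1070358 − 1413·2128)/1560286 = 1172463/780143.
Residuals: 89326/780143, -581808/780143, -396350/780143, 1268448/780143, -379616/780143; SSR = 2892600/780143.

SSR = 3.71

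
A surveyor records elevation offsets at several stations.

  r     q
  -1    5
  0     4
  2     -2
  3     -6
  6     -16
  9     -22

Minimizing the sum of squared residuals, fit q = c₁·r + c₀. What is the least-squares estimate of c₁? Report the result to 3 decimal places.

Normal-equation sums: Σr·r = 131, Σr = 19, Σ1 = 6.
Moment sums: Σr·q = -321, Σq = -37.
So XᵀX·[c₁, c₀]ᵀ = Xᵀq: [[131, 19]; [19, 6]]·[c₁, c₀]ᵀ = [-321, -37]ᵀ.
Eliminating c₀: 6·(row 1) − 19·(row 2) gives 425·c₁ = 6·(-321) − 19·(-37) = -1223, so c₁ = -1223/425.
Then c₀ = ((-37) − 19·(-1223/425))/6 = 1252/425.

c₁ = -2.878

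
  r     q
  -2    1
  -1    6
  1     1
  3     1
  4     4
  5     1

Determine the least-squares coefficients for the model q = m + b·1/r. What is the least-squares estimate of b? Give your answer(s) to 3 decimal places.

b = -1.889

The normal equations are: 6·m + (17/60)·b = 14;  (17/60)·m + (8869/3600)·b = -119/30.
Eliminating b: (8869/3600)·(row 1) − (17/60)·(row 2) gives (2117/144)·m = (8869/3600)·14 − (17/60)·(-119/30) = 32053/900, so m = 128212/52925.
Then b = ((-119/30) − (17/60)·(128212/52925))/(8869/3600) = -19992/10585.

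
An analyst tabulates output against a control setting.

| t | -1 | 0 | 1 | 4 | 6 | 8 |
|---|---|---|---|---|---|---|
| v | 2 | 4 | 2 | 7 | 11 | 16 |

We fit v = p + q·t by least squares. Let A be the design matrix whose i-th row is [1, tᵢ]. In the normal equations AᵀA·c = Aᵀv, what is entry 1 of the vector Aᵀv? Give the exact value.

42

Entry 1 ↔ basis 1, so (Aᵀv)_{1} = Σᵢ vᵢ = (1)·(2) + (1)·(4) + (1)·(2) + (1)·(7) + (1)·(11) + (1)·(16) = 42.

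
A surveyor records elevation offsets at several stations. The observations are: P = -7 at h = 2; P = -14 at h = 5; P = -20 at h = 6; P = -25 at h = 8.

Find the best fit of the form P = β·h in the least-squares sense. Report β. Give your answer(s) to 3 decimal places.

β = -3.132

From the data, Σh·h = 129.
Moment sums: Σh·P = -404.
So XᵀX·[β]ᵀ = XᵀP: [[129]]·[β]ᵀ = [-404]ᵀ.
β = (-404)/129 = -3.13178.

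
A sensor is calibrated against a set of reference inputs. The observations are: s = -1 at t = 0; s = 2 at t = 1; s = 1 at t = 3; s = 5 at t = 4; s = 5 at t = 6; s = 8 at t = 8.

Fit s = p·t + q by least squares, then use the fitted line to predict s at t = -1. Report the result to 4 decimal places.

Forming AᵀA = [[126, 22]; [22, 6]] and Aᵀs = [119, 20]ᵀ gives AᵀA·[p, q]ᵀ = Aᵀs.
det = 126·6 − 22² = 272.
p = (119·6 − 22·20)/272 = 137/136; q = (126·20 − 22·119)/272 = -49/136.
At t = -1: ŝ = (137/136)·(-1) + (-49/136)·(1) = -93/68.

ŝ = -1.3676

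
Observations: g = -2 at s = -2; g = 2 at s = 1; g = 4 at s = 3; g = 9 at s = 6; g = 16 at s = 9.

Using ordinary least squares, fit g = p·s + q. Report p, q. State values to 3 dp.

Entries of AᵀA: Σs·s = 131, Σs = 17, Σ1 = 5.
Right-hand side: Σs·g = 216, Σg = 29.
Normal equations: [[131, 17]; [17, 5]]·[p, q]ᵀ = [216, 29]ᵀ.
Eliminating q: 5·(row 1) − 17·(row 2) gives 366·p = 5·216 − 17·29 = 587, so p = 587/366.
Then q = (29 − 17·(587/366))/5 = 127/366.

p = 1.604, q = 0.347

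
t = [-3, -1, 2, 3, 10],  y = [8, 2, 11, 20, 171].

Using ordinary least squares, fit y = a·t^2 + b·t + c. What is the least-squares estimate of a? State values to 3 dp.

Entries of XᵀX: Σt^2·t^2 = 10179, Σt^2·t = 1007, Σt^2 = 123, Σt·t = 123, Σt = 11, Σ1 = 5.
Moment sums: Σt^2·y = 17398, Σt·y = 1766, Σy = 212.
Solving the 3×3 system (Gaussian elimination) gives a = 154147/102782, b = 203053/102782, c = 59612/51391.

a = 1.500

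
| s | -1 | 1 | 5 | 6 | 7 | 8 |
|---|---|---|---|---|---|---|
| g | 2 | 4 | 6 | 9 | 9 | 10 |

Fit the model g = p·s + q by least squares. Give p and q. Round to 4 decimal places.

With design matrix A, AᵀA = [[176, 26]; [26, 6]] and Aᵀg = [229, 40]ᵀ.
Eliminating q: 6·(row 1) − 26·(row 2) gives 380·p = 6·229 − 26·40 = 334, so p = 167/190.
Then q = (40 − 26·(167/190))/6 = 543/190.

p = 0.8789, q = 2.8579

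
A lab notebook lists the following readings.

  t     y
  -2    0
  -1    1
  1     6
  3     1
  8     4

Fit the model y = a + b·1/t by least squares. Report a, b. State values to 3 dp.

a = 2.421, b = 2.497

Entries of MᵀM: Σ1 = 5, Σ1/t = -1/24, Σ1/t·1/t = 1369/576.
For Mᵀy: Σy = 12, Σ1/t·y = 35/6.
MᵀM·[a, b]ᵀ = Mᵀy becomes [[5, -1/24]; [-1/24, 1369/576]]·[a, b]ᵀ = [12, 35/6]ᵀ.
det = 5·(1369/576) − (-1/24)² = 1711/144.
a = (12·(1369/576) − (-1/24)·(35/6))/(1711/144) = 4142/1711; b = (5·(35/6) − (-1/24)·12)/(1711/144) = 4272/1711.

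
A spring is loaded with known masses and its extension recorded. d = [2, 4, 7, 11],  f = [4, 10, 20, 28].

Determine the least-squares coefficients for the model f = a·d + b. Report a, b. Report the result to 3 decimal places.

a = 2.696, b = -0.674

The normal equations are: 190·a + 24·b = 496;  24·a + 4·b = 62.
det = 190·4 − 24² = 184.
a = (496·4 − 24·62)/184 = 62/23; b = (190·62 − 24·496)/184 = -31/46.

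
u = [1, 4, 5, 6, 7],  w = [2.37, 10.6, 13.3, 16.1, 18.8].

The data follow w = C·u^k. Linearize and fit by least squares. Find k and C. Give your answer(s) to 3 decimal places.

k = 1.068, C = 2.380

With ln wᵢ as the transformed response and ln uᵢ as the regressor:
Σln u = 6.7334, Σ(ln u)² = 11.5091, Σln w = 11.5242, Σln u·ln w = 18.1257.
Equations: 11.5091·k + 6.7334·ln C = 18.1257;  6.7334·k + 5·ln C = 11.5242.
Slope k = (n·Σln u·ln w − Σln u·Σln w)/(n·Σ(ln u)² − (Σln u)²) = (5·18.1257 − 6.7334·11.5242)/12.2067 = 1.06757; ln C = (Σln w − k·Σln u)/n = 0.86716, so C = exp(0.86716) = 2.38015.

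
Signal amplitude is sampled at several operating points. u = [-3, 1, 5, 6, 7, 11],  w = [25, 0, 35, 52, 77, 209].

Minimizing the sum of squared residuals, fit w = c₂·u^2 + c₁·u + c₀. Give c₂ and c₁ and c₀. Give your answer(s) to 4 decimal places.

c₂ = 1.9870, c₁ = -2.8302, c₀ = -0.7405

The normal system MᵀM·[c₂, c₁, c₀]ᵀ = Mᵀw is [[19045, 1989, 241]; [1989, 241, 27]; [241, 27, 6]]·[c₂, c₁, c₀]ᵀ = [32034, 3250, 398]ᵀ.
Inverting the 3×3 Gram matrix, [c₂, c₁, c₀]ᵀ = [448523/225733, -638867/225733, -167150/225733]ᵀ.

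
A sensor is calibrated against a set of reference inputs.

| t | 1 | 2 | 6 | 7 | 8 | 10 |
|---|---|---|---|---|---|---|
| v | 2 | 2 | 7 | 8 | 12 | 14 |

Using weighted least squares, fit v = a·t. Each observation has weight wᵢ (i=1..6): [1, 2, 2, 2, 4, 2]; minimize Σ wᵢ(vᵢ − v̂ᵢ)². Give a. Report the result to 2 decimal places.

XᵀWX·[a]ᵀ = XᵀWv reads: 635·a = 870.
a = 870/635 = 1.37008.

a = 1.37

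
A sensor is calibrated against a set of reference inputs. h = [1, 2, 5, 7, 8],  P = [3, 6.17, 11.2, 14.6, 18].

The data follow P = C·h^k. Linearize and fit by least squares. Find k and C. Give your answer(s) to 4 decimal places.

Linearized form: ln P = k·ln h + ln C. From the 5 transformed points,
Σln h = 6.3279, Σ(ln h)² = 11.1814, Σln P = 10.9056, Σln h·ln P = 16.3770.
Equations: 11.1814·k + 6.3279·ln C = 16.3770;  6.3279·k + 5·ln C = 10.9056.
Solving (det = 15.8642): k = 0.81156, ln C = 1.15402, so C = exp(1.15402) = 3.17091.

k = 0.8116, C = 3.1709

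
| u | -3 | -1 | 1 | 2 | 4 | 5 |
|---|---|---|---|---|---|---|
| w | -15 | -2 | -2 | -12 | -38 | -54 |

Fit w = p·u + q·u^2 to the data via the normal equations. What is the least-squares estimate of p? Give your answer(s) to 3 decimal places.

Forming AᵀA = [[56, 170]; [170, 980]] and Aᵀw = [-401, -2145]ᵀ gives AᵀA·[p, q]ᵀ = Aᵀw.
Δ = 56·980 − 170² = 25980.
p = ((-401)·980 − 170·(-2145))/25980 = -2833/2598; q = (56·(-2145) − 170·(-401))/25980 = -5195/2598.

p = -1.090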